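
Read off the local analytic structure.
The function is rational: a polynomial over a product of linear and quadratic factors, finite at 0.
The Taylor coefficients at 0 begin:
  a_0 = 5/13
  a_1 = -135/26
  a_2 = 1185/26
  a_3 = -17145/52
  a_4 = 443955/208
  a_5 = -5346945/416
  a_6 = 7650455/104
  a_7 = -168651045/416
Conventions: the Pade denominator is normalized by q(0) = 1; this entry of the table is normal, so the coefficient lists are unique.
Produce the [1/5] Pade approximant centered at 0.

The Pade approximant has numerator coefficients [5/13, -10/351]; denominator coefficients [1, 725/54, 251/4, 8165/72, 55, 79/9].

Taylor coefficients needed (read off): a_0 = 5/13, a_1 = -135/26, a_2 = 1185/26, a_3 = -17145/52, a_4 = 443955/208, a_5 = -5346945/416, a_6 = 7650455/104.
Write the denominator as Q(μ) = 1 + q1*μ + q2*μ^2 + q3*μ^3 + q4*μ^4 + q5*μ^5. Requiring Q*f - P = O(μ^7) with deg P <= 1 kills the coefficients of μ^2..μ^6 in Q*f:
  μ^2: a_2 + q1*a_1 + q2*a_0 = 0, i.e. 1185/26 + (-135/26)*q1 + (5/13)*q2 = 0.
  μ^3: a_3 + q1*a_2 + q2*a_1 + q3*a_0 = 0, i.e. -17145/52 + (1185/26)*q1 + (-135/26)*q2 + (5/13)*q3 = 0.
  μ^4: a_4 + q1*a_3 + q2*a_2 + q3*a_1 + q4*a_0 = 0, i.e. 443955/208 + (-17145/52)*q1 + (1185/26)*q2 + (-135/26)*q3 + (5/13)*q4 = 0.
  μ^5: a_5 + q1*a_4 + q2*a_3 + q3*a_2 + q4*a_1 + q5*a_0 = 0, i.e. -5346945/416 + (443955/208)*q1 + (-17145/52)*q2 + (1185/26)*q3 + (-135/26)*q4 + (5/13)*q5 = 0.
  μ^6: a_6 + q1*a_5 + q2*a_4 + q3*a_3 + q4*a_2 + q5*a_1 = 0, i.e. 7650455/104 + (-5346945/416)*q1 + (443955/208)*q2 + (-17145/52)*q3 + (1185/26)*q4 + (-135/26)*q5 = 0.
Solving this linear system: q1 = 725/54, q2 = 251/4, q3 = 8165/72, q4 = 55, q5 = 79/9.
The numerator is Q*f truncated at degree 1: P0 = a_0 = 5/13; P1 = a_1 + q1*a_0 = -10/351.


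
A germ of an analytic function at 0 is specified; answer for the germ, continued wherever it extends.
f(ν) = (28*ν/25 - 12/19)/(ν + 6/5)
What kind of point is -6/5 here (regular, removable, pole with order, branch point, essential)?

The denominator factor ν + 6/5 vanishes at -6/5 and appears to the power 1; the numerator there equals -4692/2375, nonzero, and no other factor vanishes.
Hence a pole whose order is the multiplicity, 1.

The point is a pole of order 1.


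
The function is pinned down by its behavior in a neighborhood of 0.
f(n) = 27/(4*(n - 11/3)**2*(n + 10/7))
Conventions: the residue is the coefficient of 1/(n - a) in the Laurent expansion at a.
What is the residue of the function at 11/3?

The residue is -11907/45796.

At the order-2 pole 11/3 set g(n) = (n - (11/3))^2*f(n) = 27/(4*(n + 10/7)).
Order-2 pole: residue = g'(a); g'(11/3) = -11907/45796, so the residue is -11907/45796.


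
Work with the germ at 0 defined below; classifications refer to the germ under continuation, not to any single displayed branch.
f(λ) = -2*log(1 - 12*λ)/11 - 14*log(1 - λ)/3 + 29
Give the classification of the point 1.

The term (-14/3)*log(1 - λ/(1)) has argument 1 - 1/(1) = 0 at 1: a logarithmic (infinitely-sheeted) branch point; the remaining terms are analytic or single-valued there.

The point is a logarithmic branch point.


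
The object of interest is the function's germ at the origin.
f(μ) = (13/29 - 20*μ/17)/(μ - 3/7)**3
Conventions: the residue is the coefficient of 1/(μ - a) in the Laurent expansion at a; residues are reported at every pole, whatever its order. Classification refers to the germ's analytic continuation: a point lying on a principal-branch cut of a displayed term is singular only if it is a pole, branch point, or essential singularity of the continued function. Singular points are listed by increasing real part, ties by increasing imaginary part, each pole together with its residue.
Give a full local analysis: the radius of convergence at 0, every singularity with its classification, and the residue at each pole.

Radius of convergence at 0: 3/7.
At 3/7: a pole of order 3; residue 0.

Denominator factor (μ - 3/7)^3: pole of order 3 at 3/7, modulus 3/7.
The radius of convergence is the smallest modulus among the singular points: 3/7.
At the order-3 pole 3/7 set g(μ) = (μ - (3/7))^3*f(μ) = 13/29 - 20*μ/17.
Order-3 pole: residue = g''(a)/2; g''(3/7) = 0, so the residue is 0.


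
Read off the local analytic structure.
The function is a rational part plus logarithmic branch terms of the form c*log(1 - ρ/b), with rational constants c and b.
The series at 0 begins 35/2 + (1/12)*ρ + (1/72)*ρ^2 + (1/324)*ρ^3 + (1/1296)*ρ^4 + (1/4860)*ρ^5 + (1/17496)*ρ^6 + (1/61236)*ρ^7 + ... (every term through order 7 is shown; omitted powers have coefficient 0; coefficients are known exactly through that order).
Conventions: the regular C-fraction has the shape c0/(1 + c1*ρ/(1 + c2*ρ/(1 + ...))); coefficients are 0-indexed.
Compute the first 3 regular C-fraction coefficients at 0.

Taylor coefficients (read off): a_0 = 35/2, a_1 = 1/12, a_2 = 1/72.
c0 = a_0 = 35/2. Peel one level at a time: if S = 1 + c*ρ/S' with S'(0) = 1, then c is the ρ-coefficient of S and S' = c*ρ/(S - 1).
S_1 = c0/f = 1 + (-1/210)*ρ + (-17/22050)*ρ^2 + ...; c1 = -1/210.
S_2 = c1*ρ/(S_1 - 1) = 1 + (-17/105)*ρ + ...; c2 = -17/105.

The regular C-fraction coefficients are [35/2, -1/210, -17/105].


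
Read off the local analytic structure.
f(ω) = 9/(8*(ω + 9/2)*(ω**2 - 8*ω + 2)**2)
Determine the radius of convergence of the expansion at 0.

The radius of convergence is 4 - sqrt(14).

Denominator factor (ω + 9/2): pole of order 1 at -9/2, modulus 9/2.
Denominator factor (ω**2 - 8*ω + 2)^2: discriminant 56, real irrational roots 4 + sqrt(14) and 4 - sqrt(14); poles of order 2, moduli 4 + sqrt(14) and 4 - sqrt(14).
The radius of convergence is the smallest modulus among the singular points: 4 - sqrt(14).


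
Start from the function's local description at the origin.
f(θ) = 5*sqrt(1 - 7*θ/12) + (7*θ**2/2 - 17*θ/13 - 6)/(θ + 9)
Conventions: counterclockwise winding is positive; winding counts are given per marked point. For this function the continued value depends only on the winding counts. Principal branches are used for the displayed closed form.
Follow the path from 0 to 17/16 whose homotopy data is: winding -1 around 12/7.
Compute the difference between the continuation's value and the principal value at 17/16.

Continued minus principal equals -(5/12)*sqrt(219).

The rational part is single-valued and drops out of the difference; each branch term changes only by its own monodromy.
(5)*sqrt(1 - θ/(12/7)): winding -1 is odd, the square root flips sign, contributing -2*(5)*sqrt(1 - (17/16)/(12/7)) = -2*(5)*sqrt(73/192) = -(5/12)*sqrt(219).
Summing the contributions at θ = 17/16 gives -(5/12)*sqrt(219).


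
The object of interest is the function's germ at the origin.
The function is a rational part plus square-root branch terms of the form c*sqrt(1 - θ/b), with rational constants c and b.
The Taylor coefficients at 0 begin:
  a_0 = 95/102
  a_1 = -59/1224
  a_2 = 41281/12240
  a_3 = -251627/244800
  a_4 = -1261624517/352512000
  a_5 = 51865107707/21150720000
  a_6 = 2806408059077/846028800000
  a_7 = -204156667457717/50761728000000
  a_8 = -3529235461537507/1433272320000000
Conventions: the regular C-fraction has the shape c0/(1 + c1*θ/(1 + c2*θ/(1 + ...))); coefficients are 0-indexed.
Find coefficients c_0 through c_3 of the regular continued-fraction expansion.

The regular C-fraction coefficients are [95/102, 59/1140, 4702553/67260, -193423567953/2774506270].

Taylor coefficients (read off): a_0 = 95/102, a_1 = -59/1224, a_2 = 41281/12240, a_3 = -251627/244800.
c0 = a_0 = 95/102. Peel one level at a time: if S = 1 + c*θ/S' with S'(0) = 1, then c is the θ-coefficient of S and S' = c*θ/(S - 1).
S_1 = c0/f = 1 + (59/1140)*θ + (-4702553/1299600)*θ^2 + ...; c1 = 59/1140.
S_2 = c1*θ/(S_1 - 1) = 1 + (4702553/67260)*θ + (3393395929/696200)*θ^2 + ...; c2 = 4702553/67260.
S_3 = c2*θ/(S_2 - 1) = 1 + (-193423567953/2774506270)*θ + ...; c3 = -193423567953/2774506270.


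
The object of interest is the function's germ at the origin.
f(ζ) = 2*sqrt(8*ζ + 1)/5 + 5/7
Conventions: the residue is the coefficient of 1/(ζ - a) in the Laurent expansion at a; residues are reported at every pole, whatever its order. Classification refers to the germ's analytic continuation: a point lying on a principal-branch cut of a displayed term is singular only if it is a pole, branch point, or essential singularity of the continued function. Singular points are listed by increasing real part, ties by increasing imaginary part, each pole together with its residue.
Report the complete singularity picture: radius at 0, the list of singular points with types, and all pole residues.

Radius of convergence at 0: 1/8.
At -1/8: an algebraic (square-root) branch point.

Branch term (2/5)*sqrt(1 - ζ/(-1/8)): its argument vanishes at ζ = -1/8, a square-root branch point, modulus 1/8.
The radius of convergence is the smallest modulus among the singular points: 1/8.


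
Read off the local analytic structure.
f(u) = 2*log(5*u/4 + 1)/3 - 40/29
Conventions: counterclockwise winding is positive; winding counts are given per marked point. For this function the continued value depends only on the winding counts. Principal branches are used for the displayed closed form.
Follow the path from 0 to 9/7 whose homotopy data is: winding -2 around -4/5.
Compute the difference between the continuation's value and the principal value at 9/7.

The rational part is single-valued and drops out of the difference; each branch term changes only by its own monodromy.
(2/3)*log(1 - u/(-4/5)): each positive loop around -4/5 adds 2*pi*i to the log, so winding -2 contributes (2/3)*(-2)*2*pi*i = -(8/3)*pi*i.
Summing the contributions at u = 9/7 gives -(8/3)*pi*i.

Continued minus principal equals -(8/3)*pi*i.


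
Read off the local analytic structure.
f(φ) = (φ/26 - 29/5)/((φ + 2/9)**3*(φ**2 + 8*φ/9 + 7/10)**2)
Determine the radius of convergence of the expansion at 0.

The radius of convergence is 2/9.

Denominator factor (φ**2 + 8*φ/9 + 7/10)^2: discriminant -814/405, complex-conjugate roots (-4/9) + ((1/90)*sqrt(4070))*i and (-4/9) - ((1/90)*sqrt(4070))*i; poles of order 2, moduli (1/10)*sqrt(70) and (1/10)*sqrt(70).
Denominator factor (φ + 2/9)^3: pole of order 3 at -2/9, modulus 2/9.
The radius of convergence is the smallest modulus among the singular points: 2/9.


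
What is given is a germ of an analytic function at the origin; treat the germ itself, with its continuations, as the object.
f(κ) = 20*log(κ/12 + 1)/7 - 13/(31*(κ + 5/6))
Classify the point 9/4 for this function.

The point is a regular point.

Denominator factors: κ + 5/6 = 37/12 at κ = 9/4 — none vanishes.
Branch term log(1 - κ/(-12)): argument at 9/4 is 19/16, nonzero, so 9/4 is not its branch point (a point on a principal cut is still regular for the continued germ).
So the germ continues analytically to 9/4.


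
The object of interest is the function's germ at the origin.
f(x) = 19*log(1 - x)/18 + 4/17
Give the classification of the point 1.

The term (19/18)*log(1 - x/(1)) has argument 1 - 1/(1) = 0 at 1: a logarithmic (infinitely-sheeted) branch point; the remaining terms are analytic or single-valued there.

The point is a logarithmic branch point.


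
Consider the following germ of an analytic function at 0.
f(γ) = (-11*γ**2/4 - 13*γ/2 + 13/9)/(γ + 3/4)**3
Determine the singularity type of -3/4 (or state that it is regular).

The point is a pole of order 3.

The denominator factor γ + 3/4 vanishes at -3/4 and appears to the power 3; the numerator there equals 2749/576, nonzero, and no other factor vanishes.
Hence a pole whose order is the multiplicity, 3.


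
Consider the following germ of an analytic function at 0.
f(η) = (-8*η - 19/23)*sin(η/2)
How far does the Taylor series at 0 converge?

The factor sin(η/2) is entire and contributes no finite singular point.
The polynomial part has no poles.
No finite singular points: the Taylor series at 0 converges everywhere.

The radius of convergence is infinite.


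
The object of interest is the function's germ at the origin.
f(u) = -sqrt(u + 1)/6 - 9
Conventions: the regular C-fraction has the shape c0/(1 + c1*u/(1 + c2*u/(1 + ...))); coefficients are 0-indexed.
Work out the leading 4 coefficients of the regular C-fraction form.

The regular C-fraction coefficients are [-55/6, -1/110, 57/220, 55/228].

Taylor coefficients (expand at 0): a_0 = -55/6, a_1 = -1/12, a_2 = 1/48, a_3 = -1/96.
c0 = a_0 = -55/6. Peel one level at a time: if S = 1 + c*u/S' with S'(0) = 1, then c is the u-coefficient of S and S' = c*u/(S - 1).
S_1 = c0/f = 1 + (-1/110)*u + (57/24200)*u^2 + ...; c1 = -1/110.
S_2 = c1*u/(S_1 - 1) = 1 + (57/220)*u + (-1/16)*u^2 + ...; c2 = 57/220.
S_3 = c2*u/(S_2 - 1) = 1 + (55/228)*u + ...; c3 = 55/228.


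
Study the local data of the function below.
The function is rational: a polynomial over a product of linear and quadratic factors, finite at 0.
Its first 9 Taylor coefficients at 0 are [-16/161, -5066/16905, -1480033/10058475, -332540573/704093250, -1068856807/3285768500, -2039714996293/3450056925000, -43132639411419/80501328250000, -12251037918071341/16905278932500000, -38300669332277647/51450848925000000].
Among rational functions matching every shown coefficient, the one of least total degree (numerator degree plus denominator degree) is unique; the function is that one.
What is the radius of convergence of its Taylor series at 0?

No rational of total degree below 7 reproduces all 9 coefficients; solving the [2/5] Pade equations on them gives f(u) = (12*u**2/17 - 19*u/12 - 14/23)/((u + 2)*(u**2 + 4*u/5 - 7/4)**2), whose expansion matches every shown term.
Denominator factor (u + 2): pole of order 1 at -2, modulus 2.
Denominator factor (u**2 + 4*u/5 - 7/4)^2: discriminant 191/25, real irrational roots -2/5 + (1/10)*sqrt(191) and -2/5 - (1/10)*sqrt(191); poles of order 2, moduli -2/5 + (1/10)*sqrt(191) and 2/5 + (1/10)*sqrt(191).
The radius of convergence is the smallest modulus among the singular points: -2/5 + (1/10)*sqrt(191).

The radius of convergence is -2/5 + (1/10)*sqrt(191).


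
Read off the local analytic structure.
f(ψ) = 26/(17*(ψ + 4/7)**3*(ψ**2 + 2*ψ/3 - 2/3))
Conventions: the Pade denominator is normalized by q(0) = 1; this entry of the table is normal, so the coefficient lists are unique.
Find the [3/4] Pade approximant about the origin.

The Pade approximant has numerator coefficients [-13377/1088, 260971893/31547648, -147481425/31547648, 123884397/63095296]; denominator coefficients [1, 25931/7249, -2421/57992, -125335/10544, -20447455/1855744].

Taylor coefficients needed (expand at 0): a_0 = -13377/1088, a_1 = 13377/256, a_2 = -1672125/8704, a_3 = 18981963/34816, a_4 = -410178951/278528, a_5 = 3991790439/1114112, a_6 = -4742908989/557056, a_7 = 85156283121/4456448.
Write the denominator as Q(ψ) = 1 + q1*ψ + q2*ψ^2 + q3*ψ^3 + q4*ψ^4. Requiring Q*f - P = O(ψ^8) with deg P <= 3 kills the coefficients of ψ^4..ψ^7 in Q*f:
  ψ^4: a_4 + q1*a_3 + q2*a_2 + q3*a_1 + q4*a_0 = 0, i.e. -410178951/278528 + (18981963/34816)*q1 + (-1672125/8704)*q2 + (13377/256)*q3 + (-13377/1088)*q4 = 0.
  ψ^5: a_5 + q1*a_4 + q2*a_3 + q3*a_2 + q4*a_1 = 0, i.e. 3991790439/1114112 + (-410178951/278528)*q1 + (18981963/34816)*q2 + (-1672125/8704)*q3 + (13377/256)*q4 = 0.
  ψ^6: a_6 + q1*a_5 + q2*a_4 + q3*a_3 + q4*a_2 = 0, i.e. -4742908989/557056 + (3991790439/1114112)*q1 + (-410178951/278528)*q2 + (18981963/34816)*q3 + (-1672125/8704)*q4 = 0.
  ψ^7: a_7 + q1*a_6 + q2*a_5 + q3*a_4 + q4*a_3 = 0, i.e. 85156283121/4456448 + (-4742908989/557056)*q1 + (3991790439/1114112)*q2 + (-410178951/278528)*q3 + (18981963/34816)*q4 = 0.
Solving this linear system: q1 = 25931/7249, q2 = -2421/57992, q3 = -125335/10544, q4 = -20447455/1855744.
The numerator is Q*f truncated at degree 3: P0 = a_0 = -13377/1088; P1 = a_1 + q1*a_0 = 260971893/31547648; P2 = a_2 + q1*a_1 + q2*a_0 = -147481425/31547648; P3 = a_3 + q1*a_2 + q2*a_1 + q3*a_0 = 123884397/63095296.


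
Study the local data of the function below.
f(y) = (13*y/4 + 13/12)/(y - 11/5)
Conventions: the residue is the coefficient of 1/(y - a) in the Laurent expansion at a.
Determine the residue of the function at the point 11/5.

The residue is 247/30.

At the order-1 pole 11/5 set g(y) = (y - (11/5))*f(y) = 13*y/4 + 13/12.
Simple pole: residue = g(a) at a = 11/5, which is 247/30.


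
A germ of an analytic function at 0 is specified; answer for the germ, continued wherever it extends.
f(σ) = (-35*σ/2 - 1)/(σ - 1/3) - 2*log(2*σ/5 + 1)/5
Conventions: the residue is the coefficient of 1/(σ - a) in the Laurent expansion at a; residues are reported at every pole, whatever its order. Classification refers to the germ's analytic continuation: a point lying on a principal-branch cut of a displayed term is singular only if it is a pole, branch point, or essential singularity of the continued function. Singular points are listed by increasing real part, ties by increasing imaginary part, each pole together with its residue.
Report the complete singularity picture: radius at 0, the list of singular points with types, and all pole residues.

Denominator factor (σ - 1/3): pole of order 1 at 1/3, modulus 1/3.
Branch term (-2/5)*log(1 - σ/(-5/2)): its argument vanishes at σ = -5/2, a logarithmic branch point, modulus 5/2.
The radius of convergence is the smallest modulus among the singular points: 1/3.
The branch term is analytic at 1/3 and contributes nothing to the residue; only the rational part matters.
At the order-1 pole 1/3 set g(σ) = (σ - (1/3))*(rational part) = -35*σ/2 - 1.
Simple pole: residue = g(a) at a = 1/3, which is -41/6.
List the singular points by increasing real part (a conjugate pair: the negative imaginary part first).

Radius of convergence at 0: 1/3.
At -5/2: a logarithmic branch point.
At 1/3: a pole of order 1; residue -41/6.


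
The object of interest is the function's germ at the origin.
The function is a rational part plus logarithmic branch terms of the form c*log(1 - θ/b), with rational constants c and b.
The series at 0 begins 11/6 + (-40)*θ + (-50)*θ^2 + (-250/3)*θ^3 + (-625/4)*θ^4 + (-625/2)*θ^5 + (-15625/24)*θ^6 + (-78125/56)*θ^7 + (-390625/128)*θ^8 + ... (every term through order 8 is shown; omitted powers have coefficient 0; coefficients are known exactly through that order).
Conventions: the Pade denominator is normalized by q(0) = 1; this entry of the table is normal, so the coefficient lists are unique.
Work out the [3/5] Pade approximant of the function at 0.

The Pade approximant has numerator coefficients [11/6, -48029945/995424, 490926125/3483984, -462609625/4645312]; denominator coefficients [1, -746635/165904, 3450175/580664, -4563625/2322656, -45625/290332, -85625/2322656].

Taylor coefficients needed (read off): a_0 = 11/6, a_1 = -40, a_2 = -50, a_3 = -250/3, a_4 = -625/4, a_5 = -625/2, a_6 = -15625/24, a_7 = -78125/56, a_8 = -390625/128.
Write the denominator as Q(θ) = 1 + q1*θ + q2*θ^2 + q3*θ^3 + q4*θ^4 + q5*θ^5. Requiring Q*f - P = O(θ^9) with deg P <= 3 kills the coefficients of θ^4..θ^8 in Q*f:
  θ^4: a_4 + q1*a_3 + q2*a_2 + q3*a_1 + q4*a_0 = 0, i.e. -625/4 + (-250/3)*q1 + (-50)*q2 + (-40)*q3 + (11/6)*q4 = 0.
  θ^5: a_5 + q1*a_4 + q2*a_3 + q3*a_2 + q4*a_1 + q5*a_0 = 0, i.e. -625/2 + (-625/4)*q1 + (-250/3)*q2 + (-50)*q3 + (-40)*q4 + (11/6)*q5 = 0.
  θ^6: a_6 + q1*a_5 + q2*a_4 + q3*a_3 + q4*a_2 + q5*a_1 = 0, i.e. -15625/24 + (-625/2)*q1 + (-625/4)*q2 + (-250/3)*q3 + (-50)*q4 + (-40)*q5 = 0.
  θ^7: a_7 + q1*a_6 + q2*a_5 + q3*a_4 + q4*a_3 + q5*a_2 = 0, i.e. -78125/56 + (-15625/24)*q1 + (-625/2)*q2 + (-625/4)*q3 + (-250/3)*q4 + (-50)*q5 = 0.
  θ^8: a_8 + q1*a_7 + q2*a_6 + q3*a_5 + q4*a_4 + q5*a_3 = 0, i.e. -390625/128 + (-78125/56)*q1 + (-15625/24)*q2 + (-625/2)*q3 + (-625/4)*q4 + (-250/3)*q5 = 0.
Solving this linear system: q1 = -746635/165904, q2 = 3450175/580664, q3 = -4563625/2322656, q4 = -45625/290332, q5 = -85625/2322656.
The numerator is Q*f truncated at degree 3: P0 = a_0 = 11/6; P1 = a_1 + q1*a_0 = -48029945/995424; P2 = a_2 + q1*a_1 + q2*a_0 = 490926125/3483984; P3 = a_3 + q1*a_2 + q2*a_1 + q3*a_0 = -462609625/4645312.


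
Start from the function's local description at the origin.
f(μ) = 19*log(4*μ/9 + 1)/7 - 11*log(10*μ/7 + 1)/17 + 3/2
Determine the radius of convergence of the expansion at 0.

The radius of convergence is 7/10.

Branch term (19/7)*log(1 - μ/(-9/4)): its argument vanishes at μ = -9/4, a logarithmic branch point, modulus 9/4.
Branch term (-11/17)*log(1 - μ/(-7/10)): its argument vanishes at μ = -7/10, a logarithmic branch point, modulus 7/10.
The radius of convergence is the smallest modulus among the singular points: 7/10.


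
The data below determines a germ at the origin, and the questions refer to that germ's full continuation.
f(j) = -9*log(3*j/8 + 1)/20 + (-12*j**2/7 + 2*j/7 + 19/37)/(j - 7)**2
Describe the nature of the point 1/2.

The point is a regular point.

Denominator factors: j - 7 = -13/2 at j = 1/2 — none vanishes.
Branch term log(1 - j/(-8/3)): argument at 1/2 is 19/16, nonzero, so 1/2 is not its branch point (a point on a principal cut is still regular for the continued germ).
So the germ continues analytically to 1/2.


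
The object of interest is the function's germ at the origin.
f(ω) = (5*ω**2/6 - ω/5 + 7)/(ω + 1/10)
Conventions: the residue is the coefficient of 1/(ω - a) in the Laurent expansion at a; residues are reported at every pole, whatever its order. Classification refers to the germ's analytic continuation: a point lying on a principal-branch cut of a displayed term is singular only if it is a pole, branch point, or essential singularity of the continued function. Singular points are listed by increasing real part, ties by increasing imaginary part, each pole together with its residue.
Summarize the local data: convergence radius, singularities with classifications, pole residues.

Radius of convergence at 0: 1/10.
At -1/10: a pole of order 1; residue 4217/600.

Denominator factor (ω + 1/10): pole of order 1 at -1/10, modulus 1/10.
The radius of convergence is the smallest modulus among the singular points: 1/10.
At the order-1 pole -1/10 set g(ω) = (ω - (-1/10))*f(ω) = 5*ω**2/6 - ω/5 + 7.
Simple pole: residue = g(a) at a = -1/10, which is 4217/600.


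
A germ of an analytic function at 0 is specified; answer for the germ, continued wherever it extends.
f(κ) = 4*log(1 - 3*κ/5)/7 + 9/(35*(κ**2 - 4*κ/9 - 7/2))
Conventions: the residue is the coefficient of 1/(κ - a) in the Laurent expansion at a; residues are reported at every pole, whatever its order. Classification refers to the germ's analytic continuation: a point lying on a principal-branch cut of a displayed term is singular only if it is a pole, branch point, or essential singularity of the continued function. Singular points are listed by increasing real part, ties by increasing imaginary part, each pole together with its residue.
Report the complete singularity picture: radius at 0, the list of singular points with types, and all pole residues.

Radius of convergence at 0: -2/9 + (5/18)*sqrt(46).
At 2/9 - (5/18)*sqrt(46): a pole of order 1; residue -(81/8050)*sqrt(46).
At 5/3: a logarithmic branch point.
At 2/9 + (5/18)*sqrt(46): a pole of order 1; residue (81/8050)*sqrt(46).

Denominator factor (κ**2 - 4*κ/9 - 7/2): discriminant 1150/81, real irrational roots 2/9 + (5/18)*sqrt(46) and 2/9 - (5/18)*sqrt(46); poles of order 1, moduli 2/9 + (5/18)*sqrt(46) and -2/9 + (5/18)*sqrt(46).
Branch term (4/7)*log(1 - κ/(5/3)): its argument vanishes at κ = 5/3, a logarithmic branch point, modulus 5/3.
The radius of convergence is the smallest modulus among the singular points: -2/9 + (5/18)*sqrt(46).
The branch term is analytic at 2/9 - (5/18)*sqrt(46) and contributes nothing to the residue; only the rational part matters.
The factor κ**2 - 4*κ/9 - 7/2 splits as (κ - a)(κ - a') with a = 2/9 - (5/18)*sqrt(46), a' = 2/9 + (5/18)*sqrt(46). At the order-1 pole a set g(κ) = (κ - a)*(rational part) = [9/35] / (κ - a').
Simple pole: residue = g(a) at a = 2/9 - (5/18)*sqrt(46), which is -(81/8050)*sqrt(46).
The branch term is analytic at 2/9 + (5/18)*sqrt(46) and contributes nothing to the residue; only the rational part matters.
The factor κ**2 - 4*κ/9 - 7/2 splits as (κ - a)(κ - a') with a = 2/9 + (5/18)*sqrt(46), a' = 2/9 - (5/18)*sqrt(46). At the order-1 pole a set g(κ) = (κ - a)*(rational part) = [9/35] / (κ - a').
Simple pole: residue = g(a) at a = 2/9 + (5/18)*sqrt(46), which is (81/8050)*sqrt(46).
List the singular points by increasing real part (a conjugate pair: the negative imaginary part first).


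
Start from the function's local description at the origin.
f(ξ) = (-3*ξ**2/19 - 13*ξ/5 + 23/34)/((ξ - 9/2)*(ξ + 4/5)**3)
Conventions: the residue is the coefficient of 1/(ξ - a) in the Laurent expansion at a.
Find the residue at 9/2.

At the order-1 pole 9/2 set g(ξ) = (ξ - (9/2))*f(ξ) = (-3*ξ**2/19 - 13*ξ/5 + 23/34)/(ξ + 4/5)**3.
Simple pole: residue = g(a) at a = 9/2, which is -4593350/48087271.

The residue is -4593350/48087271.


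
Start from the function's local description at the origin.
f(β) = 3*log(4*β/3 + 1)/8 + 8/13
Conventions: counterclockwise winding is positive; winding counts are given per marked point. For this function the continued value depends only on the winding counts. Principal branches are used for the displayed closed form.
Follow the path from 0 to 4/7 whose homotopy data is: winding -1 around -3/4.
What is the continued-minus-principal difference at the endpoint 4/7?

The rational part is single-valued and drops out of the difference; each branch term changes only by its own monodromy.
(3/8)*log(1 - β/(-3/4)): each positive loop around -3/4 adds 2*pi*i to the log, so winding -1 contributes (3/8)*(-1)*2*pi*i = -(3/4)*pi*i.
Summing the contributions at β = 4/7 gives -(3/4)*pi*i.

Continued minus principal equals -(3/4)*pi*i.


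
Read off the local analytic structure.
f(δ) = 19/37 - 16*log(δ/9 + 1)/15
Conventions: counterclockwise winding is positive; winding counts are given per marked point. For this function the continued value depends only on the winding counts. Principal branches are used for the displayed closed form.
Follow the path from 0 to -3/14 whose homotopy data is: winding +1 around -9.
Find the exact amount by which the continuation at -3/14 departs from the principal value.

The rational part is single-valued and drops out of the difference; each branch term changes only by its own monodromy.
(-16/15)*log(1 - δ/(-9)): each positive loop around -9 adds 2*pi*i to the log, so winding +1 contributes (-16/15)*(1)*2*pi*i = -(32/15)*pi*i.
Summing the contributions at δ = -3/14 gives -(32/15)*pi*i.

Continued minus principal equals -(32/15)*pi*i.


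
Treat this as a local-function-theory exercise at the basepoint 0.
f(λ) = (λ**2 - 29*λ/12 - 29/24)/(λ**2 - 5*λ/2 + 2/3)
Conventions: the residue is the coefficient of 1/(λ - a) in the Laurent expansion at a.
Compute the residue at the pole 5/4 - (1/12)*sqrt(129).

The residue is 1/24 + (85/1032)*sqrt(129).

The factor λ**2 - 5*λ/2 + 2/3 splits as (λ - a)(λ - a') with a = 5/4 - (1/12)*sqrt(129), a' = 5/4 + (1/12)*sqrt(129). At the order-1 pole a set g(λ) = (λ - a)*f(λ) = [λ**2 - 29*λ/12 - 29/24] / (λ - a').
Simple pole: residue = g(a) at a = 5/4 - (1/12)*sqrt(129), which is 1/24 + (85/1032)*sqrt(129).


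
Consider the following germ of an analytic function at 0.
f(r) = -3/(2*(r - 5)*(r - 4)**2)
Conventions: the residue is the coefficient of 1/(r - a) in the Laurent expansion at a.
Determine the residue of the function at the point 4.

The residue is 3/2.

At the order-2 pole 4 set g(r) = (r - (4))^2*f(r) = -3/(2*(r - 5)).
Order-2 pole: residue = g'(a); g'(4) = 3/2, so the residue is 3/2.


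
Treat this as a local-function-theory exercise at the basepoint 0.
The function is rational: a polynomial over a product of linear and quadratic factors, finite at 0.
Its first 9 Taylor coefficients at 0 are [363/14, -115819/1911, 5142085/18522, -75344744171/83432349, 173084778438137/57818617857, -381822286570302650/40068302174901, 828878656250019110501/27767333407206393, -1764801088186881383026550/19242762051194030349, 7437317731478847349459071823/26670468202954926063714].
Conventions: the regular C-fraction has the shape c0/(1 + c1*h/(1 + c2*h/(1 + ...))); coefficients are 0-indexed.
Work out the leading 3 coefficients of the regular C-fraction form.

The regular C-fraction coefficients are [363/14, 21058/9009, 6755127/3011294].

Taylor coefficients (read off): a_0 = 363/14, a_1 = -115819/1911, a_2 = 5142085/18522.
c0 = a_0 = 363/14. Peel one level at a time: if S = 1 + c*h/S' with S'(0) = 1, then c is the h-coefficient of S and S' = c*h/(S - 1).
S_1 = c0/f = 1 + (21058/9009)*h + (-2251709/429429)*h^2 + ...; c1 = 21058/9009.
S_2 = c1*h/(S_1 - 1) = 1 + (6755127/3011294)*h + ...; c2 = 6755127/3011294.


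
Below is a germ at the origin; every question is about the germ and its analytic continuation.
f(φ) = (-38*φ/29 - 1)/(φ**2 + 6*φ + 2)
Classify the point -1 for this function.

Denominator factors: φ**2 + 6*φ + 2 = -3 at φ = -1 — none vanishes.
So the germ continues analytically to -1.

The point is a regular point.


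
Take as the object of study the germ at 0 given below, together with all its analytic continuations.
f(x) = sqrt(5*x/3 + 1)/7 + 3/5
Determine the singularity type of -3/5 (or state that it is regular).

The point is an algebraic (square-root) branch point.

The term (1/7)*sqrt(1 - x/(-3/5)) has argument 1 - -3/5/(-3/5) = 0 at -3/5: a square-root (algebraic, two-sheeted) branch point; the remaining terms are analytic or single-valued there.


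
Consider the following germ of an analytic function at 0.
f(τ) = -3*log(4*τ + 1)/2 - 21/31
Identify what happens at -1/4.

The point is a logarithmic branch point.

The term (-3/2)*log(1 - τ/(-1/4)) has argument 1 - -1/4/(-1/4) = 0 at -1/4: a logarithmic (infinitely-sheeted) branch point; the remaining terms are analytic or single-valued there.


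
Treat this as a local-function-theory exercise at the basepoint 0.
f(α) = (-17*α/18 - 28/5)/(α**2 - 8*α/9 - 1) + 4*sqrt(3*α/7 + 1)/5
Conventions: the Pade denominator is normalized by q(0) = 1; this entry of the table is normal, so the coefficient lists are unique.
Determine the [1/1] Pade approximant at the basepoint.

Taylor coefficients needed (expand at 0): a_0 = 32/5, a_1 = -811/210, a_2 = 121277/13230.
Write the denominator as Q(α) = 1 + q1*α. Requiring Q*f - P = O(α^3) with deg P <= 1 kills the coefficients of α^2..α^2 in Q*f:
  α^2: a_2 + q1*a_1 = 0, i.e. 121277/13230 + (-811/210)*q1 = 0.
Solving this linear system: q1 = 121277/51093.
The numerator is Q*f truncated at degree 1: P0 = a_0 = 32/5; P1 = a_1 + q1*a_0 = 1157713/102186.

The Pade approximant has numerator coefficients [32/5, 1157713/102186]; denominator coefficients [1, 121277/51093].


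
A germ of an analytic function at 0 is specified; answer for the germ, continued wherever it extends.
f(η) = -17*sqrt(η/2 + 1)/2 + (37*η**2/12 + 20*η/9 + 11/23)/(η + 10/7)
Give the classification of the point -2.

The term (-17/2)*sqrt(1 - η/(-2)) has argument 1 - -2/(-2) = 0 at -2: a square-root (algebraic, two-sheeted) branch point; the remaining terms are analytic or single-valued there.

The point is an algebraic (square-root) branch point.


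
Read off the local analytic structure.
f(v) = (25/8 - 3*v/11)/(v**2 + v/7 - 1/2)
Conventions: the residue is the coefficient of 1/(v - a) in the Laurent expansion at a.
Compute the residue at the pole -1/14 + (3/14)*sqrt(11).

The residue is -3/22 + (1937/2904)*sqrt(11).

The factor v**2 + v/7 - 1/2 splits as (v - a)(v - a') with a = -1/14 + (3/14)*sqrt(11), a' = -1/14 - (3/14)*sqrt(11). At the order-1 pole a set g(v) = (v - a)*f(v) = [25/8 - 3*v/11] / (v - a').
Simple pole: residue = g(a) at a = -1/14 + (3/14)*sqrt(11), which is -3/22 + (1937/2904)*sqrt(11).


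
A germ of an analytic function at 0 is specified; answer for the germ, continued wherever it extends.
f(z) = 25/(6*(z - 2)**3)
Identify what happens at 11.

The point is a regular point.

Denominator factors: z - 2 = 9 at z = 11 — none vanishes.
So the germ continues analytically to 11.


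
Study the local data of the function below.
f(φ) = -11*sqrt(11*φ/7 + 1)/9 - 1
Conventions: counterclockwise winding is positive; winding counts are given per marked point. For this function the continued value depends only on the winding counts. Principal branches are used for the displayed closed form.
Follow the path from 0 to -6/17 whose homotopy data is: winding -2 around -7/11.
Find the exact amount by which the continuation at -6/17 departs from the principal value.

The rational part is single-valued and drops out of the difference; each branch term changes only by its own monodromy.
(-11/9)*sqrt(1 - φ/(-7/11)): winding -2 is even, the square root returns to the same sheet, contribution 0.
Summing the contributions at φ = -6/17 gives 0.

Continued minus principal equals 0.


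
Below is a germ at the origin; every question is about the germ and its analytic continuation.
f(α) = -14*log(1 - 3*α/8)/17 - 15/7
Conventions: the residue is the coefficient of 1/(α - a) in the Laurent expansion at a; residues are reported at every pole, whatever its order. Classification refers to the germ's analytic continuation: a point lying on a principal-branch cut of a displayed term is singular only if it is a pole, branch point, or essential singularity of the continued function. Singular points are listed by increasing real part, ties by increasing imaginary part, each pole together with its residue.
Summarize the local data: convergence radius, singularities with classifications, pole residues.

Radius of convergence at 0: 8/3.
At 8/3: a logarithmic branch point.

Branch term (-14/17)*log(1 - α/(8/3)): its argument vanishes at α = 8/3, a logarithmic branch point, modulus 8/3.
The radius of convergence is the smallest modulus among the singular points: 8/3.


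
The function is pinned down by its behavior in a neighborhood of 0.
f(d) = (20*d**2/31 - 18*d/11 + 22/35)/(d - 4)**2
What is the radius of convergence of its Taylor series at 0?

The radius of convergence is 4.

Denominator factor (d - 4)^2: pole of order 2 at 4, modulus 4.
The radius of convergence is the smallest modulus among the singular points: 4.


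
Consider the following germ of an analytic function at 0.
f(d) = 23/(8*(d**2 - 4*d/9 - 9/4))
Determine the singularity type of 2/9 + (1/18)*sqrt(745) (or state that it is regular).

The denominator factor d**2 - 4*d/9 - 9/4 vanishes at 2/9 + (1/18)*sqrt(745) and appears to the power 1; the numerator there equals 23/8, nonzero, and no other factor vanishes.
Hence a pole whose order is the multiplicity, 1.

The point is a pole of order 1.


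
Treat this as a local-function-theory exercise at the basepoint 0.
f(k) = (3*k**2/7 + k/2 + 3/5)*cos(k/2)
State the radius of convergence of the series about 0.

The factor cos(k/2) is entire and contributes no finite singular point.
The polynomial part has no poles.
No finite singular points: the Taylor series at 0 converges everywhere.

The radius of convergence is infinite.


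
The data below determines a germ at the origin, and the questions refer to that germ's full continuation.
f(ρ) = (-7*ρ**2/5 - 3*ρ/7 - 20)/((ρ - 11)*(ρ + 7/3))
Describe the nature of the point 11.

The point is a pole of order 1.

The denominator factor ρ - 11 vanishes at 11 and appears to the power 1; the numerator there equals -6794/35, nonzero, and no other factor vanishes.
Hence a pole whose order is the multiplicity, 1.


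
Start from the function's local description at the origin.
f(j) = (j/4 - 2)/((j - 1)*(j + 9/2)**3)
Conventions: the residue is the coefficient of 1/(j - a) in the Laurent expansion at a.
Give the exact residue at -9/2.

At the order-3 pole -9/2 set g(j) = (j - (-9/2))^3*f(j) = (j/4 - 2)/(j - 1).
Order-3 pole: residue = g''(a)/2; g''(-9/2) = 28/1331, so the residue is 14/1331.

The residue is 14/1331.


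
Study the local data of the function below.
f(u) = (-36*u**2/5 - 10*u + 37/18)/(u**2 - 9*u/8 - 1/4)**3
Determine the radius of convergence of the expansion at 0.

The radius of convergence is -9/16 + (1/16)*sqrt(145).

Denominator factor (u**2 - 9*u/8 - 1/4)^3: discriminant 145/64, real irrational roots 9/16 + (1/16)*sqrt(145) and 9/16 - (1/16)*sqrt(145); poles of order 3, moduli 9/16 + (1/16)*sqrt(145) and -9/16 + (1/16)*sqrt(145).
The radius of convergence is the smallest modulus among the singular points: -9/16 + (1/16)*sqrt(145).


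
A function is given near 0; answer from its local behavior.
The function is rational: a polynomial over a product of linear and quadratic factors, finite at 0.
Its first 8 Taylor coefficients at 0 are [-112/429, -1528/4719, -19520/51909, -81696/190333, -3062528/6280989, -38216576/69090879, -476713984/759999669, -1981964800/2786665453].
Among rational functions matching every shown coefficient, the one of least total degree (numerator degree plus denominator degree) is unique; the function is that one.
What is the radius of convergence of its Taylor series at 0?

The radius of convergence is 2 - (1/2)*sqrt(5).

No rational of total degree below 3 reproduces all 8 coefficients; solving the [1/2] Pade equations on them gives f(ν) = (2*ν/13 - 28/39)/(ν**2 - 4*ν + 11/4), whose expansion matches every shown term.
Denominator factor (ν**2 - 4*ν + 11/4): discriminant 5, real irrational roots 2 + (1/2)*sqrt(5) and 2 - (1/2)*sqrt(5); poles of order 1, moduli 2 + (1/2)*sqrt(5) and 2 - (1/2)*sqrt(5).
The radius of convergence is the smallest modulus among the singular points: 2 - (1/2)*sqrt(5).


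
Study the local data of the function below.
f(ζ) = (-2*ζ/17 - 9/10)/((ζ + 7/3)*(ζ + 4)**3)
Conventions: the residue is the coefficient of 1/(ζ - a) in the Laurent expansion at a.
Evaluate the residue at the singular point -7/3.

The residue is -2871/21250.

At the order-1 pole -7/3 set g(ζ) = (ζ - (-7/3))*f(ζ) = (-2*ζ/17 - 9/10)/(ζ + 4)**3.
Simple pole: residue = g(a) at a = -7/3, which is -2871/21250.


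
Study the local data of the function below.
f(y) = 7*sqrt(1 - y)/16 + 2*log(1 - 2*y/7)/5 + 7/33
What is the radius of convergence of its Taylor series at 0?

The radius of convergence is 1.

Branch term (7/16)*sqrt(1 - y/(1)): its argument vanishes at y = 1, a square-root branch point, modulus 1.
Branch term (2/5)*log(1 - y/(7/2)): its argument vanishes at y = 7/2, a logarithmic branch point, modulus 7/2.
The radius of convergence is the smallest modulus among the singular points: 1.


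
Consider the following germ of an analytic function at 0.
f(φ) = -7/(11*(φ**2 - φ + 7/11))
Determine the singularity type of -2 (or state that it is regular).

The point is a regular point.

Denominator factors: φ**2 - φ + 7/11 = 73/11 at φ = -2 — none vanishes.
So the germ continues analytically to -2.


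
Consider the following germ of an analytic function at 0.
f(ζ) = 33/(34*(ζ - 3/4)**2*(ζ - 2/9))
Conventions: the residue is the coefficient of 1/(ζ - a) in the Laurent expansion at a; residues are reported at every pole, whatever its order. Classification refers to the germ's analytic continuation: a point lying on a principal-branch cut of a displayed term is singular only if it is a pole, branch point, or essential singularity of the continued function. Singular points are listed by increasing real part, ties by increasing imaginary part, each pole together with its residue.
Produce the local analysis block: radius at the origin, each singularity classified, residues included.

Radius of convergence at 0: 2/9.
At 2/9: a pole of order 1; residue 21384/6137.
At 3/4: a pole of order 2; residue -21384/6137.

Denominator factor (ζ - 2/9): pole of order 1 at 2/9, modulus 2/9.
Denominator factor (ζ - 3/4)^2: pole of order 2 at 3/4, modulus 3/4.
The radius of convergence is the smallest modulus among the singular points: 2/9.
At the order-1 pole 2/9 set g(ζ) = (ζ - (2/9))*f(ζ) = 33/(34*(ζ - 3/4)**2).
Simple pole: residue = g(a) at a = 2/9, which is 21384/6137.
At the order-2 pole 3/4 set g(ζ) = (ζ - (3/4))^2*f(ζ) = 33/(34*(ζ - 2/9)).
Order-2 pole: residue = g'(a); g'(3/4) = -21384/6137, so the residue is -21384/6137.
List the singular points by increasing real part (a conjugate pair: the negative imaginary part first).
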